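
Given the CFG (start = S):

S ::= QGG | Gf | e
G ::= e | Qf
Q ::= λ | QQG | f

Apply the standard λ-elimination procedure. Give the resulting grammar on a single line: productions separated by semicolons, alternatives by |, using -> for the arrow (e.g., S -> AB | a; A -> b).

S -> e | GG | Gf | QGG; G -> e | f | Qf; Q -> G | f | QG | QQG

Nullable set: {Q}.
S -> QGG: Q nullable, giving GG | QGG.
G -> Qf: Q nullable, giving Qf | f.
Drop Q -> λ.
Q -> QQG: Q, Q nullable, giving G | QG | QQG.
Unchanged (no nullable symbols): S -> Gf; S -> e; G -> e; Q -> f.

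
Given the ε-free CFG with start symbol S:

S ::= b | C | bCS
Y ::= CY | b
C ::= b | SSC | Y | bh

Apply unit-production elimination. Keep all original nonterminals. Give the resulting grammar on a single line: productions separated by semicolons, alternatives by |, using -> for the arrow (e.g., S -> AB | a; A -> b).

S -> b | CY | bh | SSC | bCS; C -> b | CY | bh | SSC; Y -> b | CY

Unit productions: C->Y, S->C.
Unit pairs (A ⇒* B via units): (C,Y), (S,C), (S,Y).
S: inherits non-unit rules of {C, S, Y} → CY | SSC | b | bCS | bh.
C: inherits non-unit rules of {C, Y} → CY | SSC | b | bh.
Y: inherits non-unit rules of {Y} → CY | b.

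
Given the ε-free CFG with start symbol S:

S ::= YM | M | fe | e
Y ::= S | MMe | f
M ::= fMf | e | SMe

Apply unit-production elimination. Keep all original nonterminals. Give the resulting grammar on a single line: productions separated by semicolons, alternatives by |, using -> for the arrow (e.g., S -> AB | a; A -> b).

Unit productions: S->M, Y->S.
Unit pairs (A ⇒* B via units): (S,M), (Y,M), (Y,S).
S: inherits non-unit rules of {M, S} → SMe | YM | e | fMf | fe.
M: inherits non-unit rules of {M} → SMe | e | fMf.
Y: inherits non-unit rules of {M, S, Y} → MMe | SMe | YM | e | f | fMf | fe.

S -> e | YM | fe | SMe | fMf; M -> e | SMe | fMf; Y -> e | f | YM | fe | MMe | SMe | fMf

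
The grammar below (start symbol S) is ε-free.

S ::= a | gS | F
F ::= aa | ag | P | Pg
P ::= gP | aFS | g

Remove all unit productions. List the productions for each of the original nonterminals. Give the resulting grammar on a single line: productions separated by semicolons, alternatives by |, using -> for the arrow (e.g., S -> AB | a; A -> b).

Unit productions: F->P, S->F.
Unit pairs (A ⇒* B via units): (F,P), (S,F), (S,P).
S: inherits non-unit rules of {F, P, S} → Pg | a | aFS | aa | ag | g | gP | gS.
F: inherits non-unit rules of {F, P} → Pg | aFS | aa | ag | g | gP.
P: inherits non-unit rules of {P} → aFS | g | gP.

S -> a | g | Pg | aa | ag | gP | gS | aFS; F -> g | Pg | aa | ag | gP | aFS; P -> g | gP | aFS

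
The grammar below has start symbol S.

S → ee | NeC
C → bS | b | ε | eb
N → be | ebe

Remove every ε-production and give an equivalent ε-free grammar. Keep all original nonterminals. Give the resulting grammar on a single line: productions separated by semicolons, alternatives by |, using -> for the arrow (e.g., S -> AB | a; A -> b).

Nullable set: {C}.
S -> NeC: C nullable, giving Ne | NeC.
Drop C -> ε.
Unchanged (no nullable symbols): S -> ee; C -> b; C -> bS; C -> eb; N -> be; N -> ebe.

S -> Ne | ee | NeC; C -> b | bS | eb; N -> be | ebe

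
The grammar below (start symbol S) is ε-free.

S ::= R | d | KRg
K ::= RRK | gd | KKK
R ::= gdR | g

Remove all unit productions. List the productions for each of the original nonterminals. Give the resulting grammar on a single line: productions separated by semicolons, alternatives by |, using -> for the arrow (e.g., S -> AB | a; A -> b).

S -> d | g | KRg | gdR; K -> gd | KKK | RRK; R -> g | gdR

Unit productions: S->R.
Unit pairs (A ⇒* B via units): (S,R).
S: inherits non-unit rules of {R, S} → KRg | d | g | gdR.
K: inherits non-unit rules of {K} → KKK | RRK | gd.
R: inherits non-unit rules of {R} → g | gdR.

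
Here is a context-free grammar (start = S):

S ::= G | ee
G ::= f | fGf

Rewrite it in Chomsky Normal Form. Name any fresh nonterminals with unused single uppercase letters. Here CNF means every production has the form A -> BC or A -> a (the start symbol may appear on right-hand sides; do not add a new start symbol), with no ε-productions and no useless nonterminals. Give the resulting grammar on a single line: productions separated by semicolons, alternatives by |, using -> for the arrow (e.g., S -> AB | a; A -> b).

No ε-productions.
After unit-elimination: S -> f | ee | fGf; G -> f | fGf.
TERM: introduce B -> e, A -> f and substitute in every rule of length ≥2.
BIN: G -> AGA becomes G -> AC, C -> GA; S -> AGA becomes S -> AD, D -> GA.

S -> f | AD | BB; A -> f; B -> e; C -> GA; D -> GA; G -> f | AC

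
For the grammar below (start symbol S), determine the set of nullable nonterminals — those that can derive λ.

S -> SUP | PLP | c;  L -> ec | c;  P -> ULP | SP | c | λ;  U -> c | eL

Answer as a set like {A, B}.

{P}

Directly nullable (have an ε-rule): {P}.
Not nullable: L, S, U — each has a terminal in every rule's right-hand side or depends on a non-nullable symbol.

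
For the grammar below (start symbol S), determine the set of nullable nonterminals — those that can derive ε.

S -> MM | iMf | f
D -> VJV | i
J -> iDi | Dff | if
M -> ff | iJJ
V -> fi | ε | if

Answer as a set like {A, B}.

{V}

Directly nullable (have an ε-rule): {V}.
Not nullable: D, J, M, S — each has a terminal in every rule's right-hand side or depends on a non-nullable symbol.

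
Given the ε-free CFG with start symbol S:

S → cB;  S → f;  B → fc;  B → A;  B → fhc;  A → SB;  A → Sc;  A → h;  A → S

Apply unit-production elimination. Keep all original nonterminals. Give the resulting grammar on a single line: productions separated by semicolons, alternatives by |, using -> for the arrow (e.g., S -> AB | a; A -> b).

S -> f | cB; A -> f | h | SB | Sc | cB; B -> f | h | SB | Sc | cB | fc | fhc

Unit productions: A->S, B->A.
Unit pairs (A ⇒* B via units): (A,S), (B,A), (B,S).
S: inherits non-unit rules of {S} → cB | f.
A: inherits non-unit rules of {A, S} → SB | Sc | cB | f | h.
B: inherits non-unit rules of {A, B, S} → SB | Sc | cB | f | fc | fhc | h.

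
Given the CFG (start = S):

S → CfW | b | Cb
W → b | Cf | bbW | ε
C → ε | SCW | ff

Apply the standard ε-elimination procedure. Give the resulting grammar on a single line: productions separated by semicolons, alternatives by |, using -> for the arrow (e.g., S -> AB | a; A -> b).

S -> b | f | Cb | Cf | fW | CfW; C -> S | SC | SW | ff | SCW; W -> b | f | Cf | bb | bbW

Nullable set: {C, W}.
S -> Cb: C nullable, giving Cb | b.
S -> CfW: C, W nullable, giving Cf | CfW | f | fW.
Drop C -> ε.
C -> SCW: C, W nullable, giving S | SC | SCW | SW.
Drop W -> ε.
W -> Cf: C nullable, giving Cf | f.
W -> bbW: W nullable, giving bb | bbW.
Unchanged (no nullable symbols): S -> b; C -> ff; W -> b.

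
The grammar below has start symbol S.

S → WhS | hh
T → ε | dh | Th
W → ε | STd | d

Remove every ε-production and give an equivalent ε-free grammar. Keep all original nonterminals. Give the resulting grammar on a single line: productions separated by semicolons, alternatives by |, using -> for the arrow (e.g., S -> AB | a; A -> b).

Nullable set: {T, W}.
S -> WhS: W nullable, giving WhS | hS.
Drop T -> ε.
T -> Th: T nullable, giving Th | h.
Drop W -> ε.
W -> STd: T nullable, giving STd | Sd.
Unchanged (no nullable symbols): S -> hh; T -> dh; W -> d.

S -> hS | hh | WhS; T -> h | Th | dh; W -> d | Sd | STd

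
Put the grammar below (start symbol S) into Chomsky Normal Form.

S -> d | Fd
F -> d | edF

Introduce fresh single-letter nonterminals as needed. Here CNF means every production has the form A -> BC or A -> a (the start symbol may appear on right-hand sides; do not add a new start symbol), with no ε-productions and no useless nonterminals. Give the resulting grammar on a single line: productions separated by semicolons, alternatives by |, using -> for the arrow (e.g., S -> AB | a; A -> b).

No ε-productions.
No unit productions to eliminate.
TERM: introduce B -> d, A -> e and substitute in every rule of length ≥2.
BIN: F -> ABF becomes F -> AC, C -> BF.

S -> d | FB; A -> e; B -> d; C -> BF; F -> d | AC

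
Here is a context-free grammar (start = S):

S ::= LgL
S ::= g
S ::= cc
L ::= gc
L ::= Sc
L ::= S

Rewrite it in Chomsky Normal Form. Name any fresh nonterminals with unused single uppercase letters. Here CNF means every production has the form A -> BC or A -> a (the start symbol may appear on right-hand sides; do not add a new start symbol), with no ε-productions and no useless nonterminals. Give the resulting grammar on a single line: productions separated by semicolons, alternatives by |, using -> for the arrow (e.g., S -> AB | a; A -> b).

No ε-productions.
After unit-elimination: S -> g | cc | LgL; L -> g | Sc | cc | gc | LgL.
TERM: introduce B -> c, A -> g and substitute in every rule of length ≥2.
BIN: L -> LAL becomes L -> LC, C -> AL; S -> LAL becomes S -> LD, D -> AL.

S -> g | BB | LD; A -> g; B -> c; C -> AL; D -> AL; L -> g | AB | BB | LC | SB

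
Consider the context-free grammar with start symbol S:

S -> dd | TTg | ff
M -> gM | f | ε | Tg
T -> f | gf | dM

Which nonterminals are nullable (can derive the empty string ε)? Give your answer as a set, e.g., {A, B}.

Directly nullable (have an ε-rule): {M}.
Not nullable: S, T — each has a terminal in every rule's right-hand side or depends on a non-nullable symbol.

{M}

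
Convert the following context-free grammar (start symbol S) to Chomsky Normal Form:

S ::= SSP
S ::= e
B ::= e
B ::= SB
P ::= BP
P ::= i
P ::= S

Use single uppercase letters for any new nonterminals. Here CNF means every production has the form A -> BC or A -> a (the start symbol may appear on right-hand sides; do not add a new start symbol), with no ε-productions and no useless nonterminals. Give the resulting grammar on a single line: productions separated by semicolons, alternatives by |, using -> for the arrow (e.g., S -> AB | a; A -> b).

No ε-productions.
After unit-elimination: S -> e | SSP; B -> e | SB; P -> e | i | BP | SSP.
BIN: P -> SSP becomes P -> SA, A -> SP; S -> SSP becomes S -> SC, C -> SP.

S -> e | SC; A -> SP; B -> e | SB; C -> SP; P -> e | i | BP | SA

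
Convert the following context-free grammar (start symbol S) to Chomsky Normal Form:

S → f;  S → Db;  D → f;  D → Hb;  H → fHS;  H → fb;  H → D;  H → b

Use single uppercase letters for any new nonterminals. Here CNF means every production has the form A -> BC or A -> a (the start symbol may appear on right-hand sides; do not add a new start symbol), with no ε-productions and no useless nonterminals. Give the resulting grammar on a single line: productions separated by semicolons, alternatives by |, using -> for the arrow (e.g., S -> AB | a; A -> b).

S -> f | DA; A -> b; B -> f; C -> HS; D -> f | HA; H -> b | f | BA | BC | HA

No ε-productions.
After unit-elimination: S -> f | Db; D -> f | Hb; H -> b | f | Hb | fb | fHS.
TERM: introduce A -> b, B -> f and substitute in every rule of length ≥2.
BIN: H -> BHS becomes H -> BC, C -> HS.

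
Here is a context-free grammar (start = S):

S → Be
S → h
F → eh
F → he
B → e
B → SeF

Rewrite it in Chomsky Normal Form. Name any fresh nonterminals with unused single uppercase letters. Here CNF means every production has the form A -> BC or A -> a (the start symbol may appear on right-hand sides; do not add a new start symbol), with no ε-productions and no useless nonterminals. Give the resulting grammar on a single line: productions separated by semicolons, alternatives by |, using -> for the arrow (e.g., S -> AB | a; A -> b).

S -> h | BA; A -> e; B -> e | SD; C -> h; D -> AF; F -> AC | CA

No ε-productions.
No unit productions to eliminate.
TERM: introduce A -> e, C -> h and substitute in every rule of length ≥2.
BIN: B -> SAF becomes B -> SD, D -> AF.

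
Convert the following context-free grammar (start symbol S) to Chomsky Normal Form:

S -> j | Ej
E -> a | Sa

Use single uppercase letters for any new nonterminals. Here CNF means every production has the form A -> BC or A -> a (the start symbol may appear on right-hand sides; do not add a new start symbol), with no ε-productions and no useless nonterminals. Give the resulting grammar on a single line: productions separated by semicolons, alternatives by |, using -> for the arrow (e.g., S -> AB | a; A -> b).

S -> j | EB; A -> a; B -> j; E -> a | SA

No ε-productions.
No unit productions to eliminate.
TERM: introduce A -> a, B -> j and substitute in every rule of length ≥2.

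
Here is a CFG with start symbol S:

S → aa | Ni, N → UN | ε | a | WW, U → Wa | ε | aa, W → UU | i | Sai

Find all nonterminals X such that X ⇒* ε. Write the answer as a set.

{N, U, W}

Directly nullable (have an ε-rule): {N, U}.
W is nullable via W -> UU (every symbol on the right is already known nullable).
Not nullable: S — each has a terminal in every rule's right-hand side or depends on a non-nullable symbol.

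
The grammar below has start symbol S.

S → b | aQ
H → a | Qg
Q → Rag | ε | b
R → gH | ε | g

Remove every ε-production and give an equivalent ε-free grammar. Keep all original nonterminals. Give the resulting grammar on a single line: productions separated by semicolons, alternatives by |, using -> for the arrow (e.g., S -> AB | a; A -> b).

S -> a | b | aQ; H -> a | g | Qg; Q -> b | ag | Rag; R -> g | gH

Nullable set: {Q, R}.
S -> aQ: Q nullable, giving a | aQ.
H -> Qg: Q nullable, giving Qg | g.
Drop Q -> ε.
Q -> Rag: R nullable, giving Rag | ag.
Drop R -> ε.
Unchanged (no nullable symbols): S -> b; H -> a; Q -> b; R -> g; R -> gH.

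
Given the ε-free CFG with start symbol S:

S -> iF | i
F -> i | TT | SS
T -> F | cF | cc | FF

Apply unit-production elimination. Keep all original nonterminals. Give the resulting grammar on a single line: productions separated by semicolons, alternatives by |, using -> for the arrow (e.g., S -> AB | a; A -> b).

S -> i | iF; F -> i | SS | TT; T -> i | FF | SS | TT | cF | cc

Unit productions: T->F.
Unit pairs (A ⇒* B via units): (T,F).
S: inherits non-unit rules of {S} → i | iF.
F: inherits non-unit rules of {F} → SS | TT | i.
T: inherits non-unit rules of {F, T} → FF | SS | TT | cF | cc | i.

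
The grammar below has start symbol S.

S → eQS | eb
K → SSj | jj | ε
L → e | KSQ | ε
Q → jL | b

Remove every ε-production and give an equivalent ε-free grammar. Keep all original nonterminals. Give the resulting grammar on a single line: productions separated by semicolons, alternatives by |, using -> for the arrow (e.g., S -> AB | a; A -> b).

S -> eb | eQS; K -> jj | SSj; L -> e | SQ | KSQ; Q -> b | j | jL

Nullable set: {K, L}.
Drop K -> ε.
Drop L -> ε.
L -> KSQ: K nullable, giving KSQ | SQ.
Q -> jL: L nullable, giving j | jL.
Unchanged (no nullable symbols): S -> eQS; S -> eb; K -> SSj; K -> jj; L -> e; Q -> b.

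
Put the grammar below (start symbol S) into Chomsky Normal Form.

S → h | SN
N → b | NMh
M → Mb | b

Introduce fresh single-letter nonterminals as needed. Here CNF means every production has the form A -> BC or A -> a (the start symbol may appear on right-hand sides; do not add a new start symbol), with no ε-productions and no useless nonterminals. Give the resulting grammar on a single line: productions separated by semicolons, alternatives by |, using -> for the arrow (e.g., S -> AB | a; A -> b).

No ε-productions.
No unit productions to eliminate.
TERM: introduce A -> b, B -> h and substitute in every rule of length ≥2.
BIN: N -> NMB becomes N -> NC, C -> MB.

S -> h | SN; A -> b; B -> h; C -> MB; M -> b | MA; N -> b | NC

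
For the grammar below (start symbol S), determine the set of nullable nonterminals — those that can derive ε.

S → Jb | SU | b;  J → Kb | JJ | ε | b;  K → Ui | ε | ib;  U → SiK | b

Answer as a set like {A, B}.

Directly nullable (have an ε-rule): {J, K}.
Not nullable: S, U — each has a terminal in every rule's right-hand side or depends on a non-nullable symbol.

{J, K}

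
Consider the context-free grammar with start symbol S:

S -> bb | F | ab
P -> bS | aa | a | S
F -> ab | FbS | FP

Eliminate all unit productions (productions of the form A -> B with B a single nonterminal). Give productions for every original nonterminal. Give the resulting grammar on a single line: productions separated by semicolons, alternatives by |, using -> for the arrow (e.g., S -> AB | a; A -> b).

Unit productions: P->S, S->F.
Unit pairs (A ⇒* B via units): (P,F), (P,S), (S,F).
S: inherits non-unit rules of {F, S} → FP | FbS | ab | bb.
F: inherits non-unit rules of {F} → FP | FbS | ab.
P: inherits non-unit rules of {F, P, S} → FP | FbS | a | aa | ab | bS | bb.

S -> FP | ab | bb | FbS; F -> FP | ab | FbS; P -> a | FP | aa | ab | bS | bb | FbS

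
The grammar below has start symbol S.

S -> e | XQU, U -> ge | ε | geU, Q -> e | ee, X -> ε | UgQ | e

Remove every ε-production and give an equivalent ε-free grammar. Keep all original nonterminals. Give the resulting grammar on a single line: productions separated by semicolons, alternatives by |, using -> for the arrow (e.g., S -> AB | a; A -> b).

Nullable set: {U, X}.
S -> XQU: X, U nullable, giving Q | QU | XQ | XQU.
Drop U -> ε.
U -> geU: U nullable, giving ge | geU.
Drop X -> ε.
X -> UgQ: U nullable, giving UgQ | gQ.
Unchanged (no nullable symbols): S -> e; Q -> e; Q -> ee; U -> ge; X -> e.

S -> Q | e | QU | XQ | XQU; Q -> e | ee; U -> ge | geU; X -> e | gQ | UgQ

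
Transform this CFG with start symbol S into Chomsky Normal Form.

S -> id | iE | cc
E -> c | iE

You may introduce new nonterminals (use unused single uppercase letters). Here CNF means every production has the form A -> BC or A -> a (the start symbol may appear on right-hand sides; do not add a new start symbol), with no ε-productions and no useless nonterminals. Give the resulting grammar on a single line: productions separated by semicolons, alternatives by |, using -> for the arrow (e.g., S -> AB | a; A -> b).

S -> AC | AE | BB; A -> i; B -> c; C -> d; E -> c | AE

No ε-productions.
No unit productions to eliminate.
TERM: introduce B -> c, C -> d, A -> i and substitute in every rule of length ≥2.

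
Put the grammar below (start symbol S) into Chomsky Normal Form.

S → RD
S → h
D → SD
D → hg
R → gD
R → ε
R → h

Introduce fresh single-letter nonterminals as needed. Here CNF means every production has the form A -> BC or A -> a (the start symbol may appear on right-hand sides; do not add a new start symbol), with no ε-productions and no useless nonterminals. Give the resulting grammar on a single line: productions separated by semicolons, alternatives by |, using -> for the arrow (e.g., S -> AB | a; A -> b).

Nullable: {R}; after ε-elimination: S -> D | h | RD; D -> SD | hg; R -> h | gD.
After unit-elimination: S -> h | RD | SD | hg; D -> SD | hg; R -> h | gD.
TERM: introduce B -> g, A -> h and substitute in every rule of length ≥2.

S -> h | AB | RD | SD; A -> h; B -> g; D -> AB | SD; R -> h | BD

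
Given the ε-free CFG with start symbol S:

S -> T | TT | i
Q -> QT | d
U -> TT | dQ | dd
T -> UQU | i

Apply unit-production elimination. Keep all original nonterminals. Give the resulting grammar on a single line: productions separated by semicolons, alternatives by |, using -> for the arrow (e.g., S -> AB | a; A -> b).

S -> i | TT | UQU; Q -> d | QT; T -> i | UQU; U -> TT | dQ | dd

Unit productions: S->T.
Unit pairs (A ⇒* B via units): (S,T).
S: inherits non-unit rules of {S, T} → TT | UQU | i.
Q: inherits non-unit rules of {Q} → QT | d.
T: inherits non-unit rules of {T} → UQU | i.
U: inherits non-unit rules of {U} → TT | dQ | dd.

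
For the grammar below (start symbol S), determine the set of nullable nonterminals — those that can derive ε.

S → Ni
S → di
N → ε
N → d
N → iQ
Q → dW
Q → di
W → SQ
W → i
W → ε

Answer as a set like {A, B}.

{N, W}

Directly nullable (have an ε-rule): {N, W}.
Not nullable: Q, S — each has a terminal in every rule's right-hand side or depends on a non-nullable symbol.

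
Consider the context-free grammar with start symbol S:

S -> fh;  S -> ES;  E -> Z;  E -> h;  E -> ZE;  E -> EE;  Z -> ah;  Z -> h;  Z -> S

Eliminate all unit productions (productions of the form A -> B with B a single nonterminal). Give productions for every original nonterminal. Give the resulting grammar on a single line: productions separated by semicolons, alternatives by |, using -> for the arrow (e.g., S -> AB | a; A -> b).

S -> ES | fh; E -> h | EE | ES | ZE | ah | fh; Z -> h | ES | ah | fh

Unit productions: E->Z, Z->S.
Unit pairs (A ⇒* B via units): (E,S), (E,Z), (Z,S).
S: inherits non-unit rules of {S} → ES | fh.
E: inherits non-unit rules of {E, S, Z} → EE | ES | ZE | ah | fh | h.
Z: inherits non-unit rules of {S, Z} → ES | ah | fh | h.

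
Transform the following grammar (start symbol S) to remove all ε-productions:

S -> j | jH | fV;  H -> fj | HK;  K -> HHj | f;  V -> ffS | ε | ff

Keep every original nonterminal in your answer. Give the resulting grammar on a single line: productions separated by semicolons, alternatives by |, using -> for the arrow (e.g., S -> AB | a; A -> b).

S -> f | j | fV | jH; H -> HK | fj; K -> f | HHj; V -> ff | ffS

Nullable set: {V}.
S -> fV: V nullable, giving f | fV.
Drop V -> ε.
Unchanged (no nullable symbols): S -> j; S -> jH; H -> HK; H -> fj; K -> HHj; K -> f; V -> ff; V -> ffS.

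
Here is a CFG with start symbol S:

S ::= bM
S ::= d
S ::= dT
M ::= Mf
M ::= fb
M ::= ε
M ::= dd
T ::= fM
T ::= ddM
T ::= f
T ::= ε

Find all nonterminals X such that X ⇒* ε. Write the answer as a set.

Directly nullable (have an ε-rule): {M, T}.
Not nullable: S — each has a terminal in every rule's right-hand side or depends on a non-nullable symbol.

{M, T}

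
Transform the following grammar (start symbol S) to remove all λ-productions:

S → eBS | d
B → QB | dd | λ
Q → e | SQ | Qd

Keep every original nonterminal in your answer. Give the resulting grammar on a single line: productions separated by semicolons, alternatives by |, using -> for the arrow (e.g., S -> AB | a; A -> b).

Nullable set: {B}.
S -> eBS: B nullable, giving eBS | eS.
Drop B -> λ.
B -> QB: B nullable, giving Q | QB.
Unchanged (no nullable symbols): S -> d; B -> dd; Q -> Qd; Q -> SQ; Q -> e.

S -> d | eS | eBS; B -> Q | QB | dd; Q -> e | Qd | SQ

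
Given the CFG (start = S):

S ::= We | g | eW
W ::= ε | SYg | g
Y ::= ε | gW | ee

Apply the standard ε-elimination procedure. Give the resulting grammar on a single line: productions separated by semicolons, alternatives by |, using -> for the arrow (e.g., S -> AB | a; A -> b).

Nullable set: {W, Y}.
S -> We: W nullable, giving We | e.
S -> eW: W nullable, giving e | eW.
Drop W -> ε.
W -> SYg: Y nullable, giving SYg | Sg.
Drop Y -> ε.
Y -> gW: W nullable, giving g | gW.
Unchanged (no nullable symbols): S -> g; W -> g; Y -> ee.

S -> e | g | We | eW; W -> g | Sg | SYg; Y -> g | ee | gW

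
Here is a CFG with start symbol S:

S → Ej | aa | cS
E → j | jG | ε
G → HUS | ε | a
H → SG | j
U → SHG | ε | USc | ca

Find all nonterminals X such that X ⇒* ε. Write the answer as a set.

Directly nullable (have an ε-rule): {E, G, U}.
Not nullable: H, S — each has a terminal in every rule's right-hand side or depends on a non-nullable symbol.

{E, G, U}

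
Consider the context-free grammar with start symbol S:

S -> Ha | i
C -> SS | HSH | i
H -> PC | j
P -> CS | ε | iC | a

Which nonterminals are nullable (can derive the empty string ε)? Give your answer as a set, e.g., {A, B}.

{P}

Directly nullable (have an ε-rule): {P}.
Not nullable: C, H, S — each has a terminal in every rule's right-hand side or depends on a non-nullable symbol.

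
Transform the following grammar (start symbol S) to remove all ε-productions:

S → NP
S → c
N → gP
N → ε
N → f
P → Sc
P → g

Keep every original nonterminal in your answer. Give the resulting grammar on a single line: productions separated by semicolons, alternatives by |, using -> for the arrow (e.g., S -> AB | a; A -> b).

S -> P | c | NP; N -> f | gP; P -> g | Sc

Nullable set: {N}.
S -> NP: N nullable, giving NP | P.
Drop N -> ε.
Unchanged (no nullable symbols): S -> c; N -> f; N -> gP; P -> Sc; P -> g.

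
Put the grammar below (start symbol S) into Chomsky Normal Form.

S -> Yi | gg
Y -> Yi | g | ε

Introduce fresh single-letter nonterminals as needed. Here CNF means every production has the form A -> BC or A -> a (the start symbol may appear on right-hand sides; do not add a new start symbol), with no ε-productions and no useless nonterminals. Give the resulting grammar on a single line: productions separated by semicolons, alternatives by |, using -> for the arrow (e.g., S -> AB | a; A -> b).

S -> i | BB | YA; A -> i; B -> g; Y -> g | i | YA

Nullable: {Y}; after ε-elimination: S -> i | Yi | gg; Y -> g | i | Yi.
No unit productions to eliminate.
TERM: introduce B -> g, A -> i and substitute in every rule of length ≥2.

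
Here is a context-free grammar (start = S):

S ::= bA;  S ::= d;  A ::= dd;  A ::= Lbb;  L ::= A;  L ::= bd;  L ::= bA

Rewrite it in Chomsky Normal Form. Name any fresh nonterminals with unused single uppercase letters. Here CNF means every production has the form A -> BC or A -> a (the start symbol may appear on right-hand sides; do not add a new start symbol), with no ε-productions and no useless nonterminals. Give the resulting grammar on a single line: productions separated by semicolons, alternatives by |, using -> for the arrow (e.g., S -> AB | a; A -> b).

S -> d | BA; A -> CC | LD; B -> b; C -> d; D -> BB; E -> BB; L -> BA | BC | CC | LE

No ε-productions.
After unit-elimination: S -> d | bA; A -> dd | Lbb; L -> bA | bd | dd | Lbb.
TERM: introduce B -> b, C -> d and substitute in every rule of length ≥2.
BIN: A -> LBB becomes A -> LD, D -> BB; L -> LBB becomes L -> LE, E -> BB.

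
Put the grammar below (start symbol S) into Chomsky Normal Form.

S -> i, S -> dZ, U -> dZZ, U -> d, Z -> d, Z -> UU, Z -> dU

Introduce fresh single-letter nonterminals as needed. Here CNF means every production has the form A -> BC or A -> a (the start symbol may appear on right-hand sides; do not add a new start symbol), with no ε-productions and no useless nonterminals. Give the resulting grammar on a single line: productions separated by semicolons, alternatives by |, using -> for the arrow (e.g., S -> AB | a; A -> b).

No ε-productions.
No unit productions to eliminate.
TERM: introduce A -> d and substitute in every rule of length ≥2.
BIN: U -> AZZ becomes U -> AB, B -> ZZ.

S -> i | AZ; A -> d; B -> ZZ; U -> d | AB; Z -> d | AU | UU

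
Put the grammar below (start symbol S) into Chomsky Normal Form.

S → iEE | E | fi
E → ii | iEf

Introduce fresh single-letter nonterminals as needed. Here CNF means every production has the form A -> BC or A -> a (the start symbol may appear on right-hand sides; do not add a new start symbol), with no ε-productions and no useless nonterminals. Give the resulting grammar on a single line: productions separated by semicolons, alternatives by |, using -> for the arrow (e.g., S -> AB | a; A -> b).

S -> AA | AD | AF | BA; A -> i; B -> f; C -> EB; D -> EB; E -> AA | AC; F -> EE

No ε-productions.
After unit-elimination: S -> fi | ii | iEE | iEf; E -> ii | iEf.
TERM: introduce B -> f, A -> i and substitute in every rule of length ≥2.
BIN: E -> AEB becomes E -> AC, C -> EB; S -> AEB becomes S -> AD, D -> EB; S -> AEE becomes S -> AF, F -> EE.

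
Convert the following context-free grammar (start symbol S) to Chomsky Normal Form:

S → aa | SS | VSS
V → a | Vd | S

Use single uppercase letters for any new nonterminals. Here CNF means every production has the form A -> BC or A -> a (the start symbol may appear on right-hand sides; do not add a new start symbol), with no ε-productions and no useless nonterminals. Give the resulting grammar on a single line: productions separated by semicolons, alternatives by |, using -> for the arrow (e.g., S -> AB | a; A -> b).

S -> AA | SS | VC; A -> a; B -> d; C -> SS; D -> SS; V -> a | AA | SS | VB | VD

No ε-productions.
After unit-elimination: S -> SS | aa | VSS; V -> a | SS | Vd | aa | VSS.
TERM: introduce A -> a, B -> d and substitute in every rule of length ≥2.
BIN: S -> VSS becomes S -> VC, C -> SS; V -> VSS becomes V -> VD, D -> SS.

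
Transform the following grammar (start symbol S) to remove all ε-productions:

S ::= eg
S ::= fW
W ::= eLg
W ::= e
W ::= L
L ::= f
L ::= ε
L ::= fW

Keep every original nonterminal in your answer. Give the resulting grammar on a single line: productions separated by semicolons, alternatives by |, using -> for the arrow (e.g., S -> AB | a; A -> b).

Nullable set: {L, W}.
S -> fW: W nullable, giving f | fW.
Drop L -> ε.
L -> fW: W nullable, giving f | fW.
W -> L: L nullable, giving L.
W -> eLg: L nullable, giving eLg | eg.
Unchanged (no nullable symbols): S -> eg; L -> f; W -> e.

S -> f | eg | fW; L -> f | fW; W -> L | e | eg | eLg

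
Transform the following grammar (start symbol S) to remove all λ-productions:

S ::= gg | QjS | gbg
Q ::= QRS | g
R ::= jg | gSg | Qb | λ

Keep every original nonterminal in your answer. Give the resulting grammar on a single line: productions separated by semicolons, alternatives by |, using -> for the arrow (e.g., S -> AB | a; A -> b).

Nullable set: {R}.
Q -> QRS: R nullable, giving QRS | QS.
Drop R -> λ.
Unchanged (no nullable symbols): S -> QjS; S -> gbg; S -> gg; Q -> g; R -> Qb; R -> gSg; R -> jg.

S -> gg | QjS | gbg; Q -> g | QS | QRS; R -> Qb | jg | gSg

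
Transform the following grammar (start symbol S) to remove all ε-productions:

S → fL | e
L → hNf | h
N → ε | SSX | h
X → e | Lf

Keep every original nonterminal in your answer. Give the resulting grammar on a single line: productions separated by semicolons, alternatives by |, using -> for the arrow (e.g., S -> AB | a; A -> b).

Nullable set: {N}.
L -> hNf: N nullable, giving hNf | hf.
Drop N -> ε.
Unchanged (no nullable symbols): S -> e; S -> fL; L -> h; N -> SSX; N -> h; X -> Lf; X -> e.

S -> e | fL; L -> h | hf | hNf; N -> h | SSX; X -> e | Lf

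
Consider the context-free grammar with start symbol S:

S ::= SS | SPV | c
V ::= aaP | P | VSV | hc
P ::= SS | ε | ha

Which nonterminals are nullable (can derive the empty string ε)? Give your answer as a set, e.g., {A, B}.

Directly nullable (have an ε-rule): {P}.
V is nullable via V -> P (every symbol on the right is already known nullable).
Not nullable: S — each has a terminal in every rule's right-hand side or depends on a non-nullable symbol.

{P, V}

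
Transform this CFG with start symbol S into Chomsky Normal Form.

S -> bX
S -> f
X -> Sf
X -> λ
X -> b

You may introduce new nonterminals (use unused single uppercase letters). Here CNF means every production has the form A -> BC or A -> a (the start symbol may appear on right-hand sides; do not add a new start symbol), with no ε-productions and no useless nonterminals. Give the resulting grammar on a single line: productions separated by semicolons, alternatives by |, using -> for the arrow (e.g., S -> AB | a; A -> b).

Nullable: {X}; after ε-elimination: S -> b | f | bX; X -> b | Sf.
No unit productions to eliminate.
TERM: introduce A -> b, B -> f and substitute in every rule of length ≥2.

S -> b | f | AX; A -> b; B -> f; X -> b | SB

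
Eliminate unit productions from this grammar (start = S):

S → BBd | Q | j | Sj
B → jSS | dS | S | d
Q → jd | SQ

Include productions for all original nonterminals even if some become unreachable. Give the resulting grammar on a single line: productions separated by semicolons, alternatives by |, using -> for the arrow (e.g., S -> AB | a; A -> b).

Unit productions: B->S, S->Q.
Unit pairs (A ⇒* B via units): (B,Q), (B,S), (S,Q).
S: inherits non-unit rules of {Q, S} → BBd | SQ | Sj | j | jd.
B: inherits non-unit rules of {B, Q, S} → BBd | SQ | Sj | d | dS | j | jSS | jd.
Q: inherits non-unit rules of {Q} → SQ | jd.

S -> j | SQ | Sj | jd | BBd; B -> d | j | SQ | Sj | dS | jd | BBd | jSS; Q -> SQ | jd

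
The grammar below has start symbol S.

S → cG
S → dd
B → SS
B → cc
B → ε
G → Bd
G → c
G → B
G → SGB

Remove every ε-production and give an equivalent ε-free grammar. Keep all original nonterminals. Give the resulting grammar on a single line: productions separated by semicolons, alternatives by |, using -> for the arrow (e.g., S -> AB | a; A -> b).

Nullable set: {B, G}.
S -> cG: G nullable, giving c | cG.
Drop B -> ε.
G -> B: B nullable, giving B.
G -> Bd: B nullable, giving Bd | d.
G -> SGB: G, B nullable, giving S | SB | SG | SGB.
Unchanged (no nullable symbols): S -> dd; B -> SS; B -> cc; G -> c.

S -> c | cG | dd; B -> SS | cc; G -> B | S | c | d | Bd | SB | SG | SGB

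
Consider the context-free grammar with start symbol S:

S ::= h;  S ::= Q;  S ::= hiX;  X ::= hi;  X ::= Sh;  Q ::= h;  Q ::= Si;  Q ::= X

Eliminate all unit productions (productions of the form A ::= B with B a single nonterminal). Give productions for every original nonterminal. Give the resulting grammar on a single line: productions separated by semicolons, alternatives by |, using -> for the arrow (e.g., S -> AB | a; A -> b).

S -> h | Sh | Si | hi | hiX; Q -> h | Sh | Si | hi; X -> Sh | hi

Unit productions: Q->X, S->Q.
Unit pairs (A ⇒* B via units): (Q,X), (S,Q), (S,X).
S: inherits non-unit rules of {Q, S, X} → Sh | Si | h | hi | hiX.
Q: inherits non-unit rules of {Q, X} → Sh | Si | h | hi.
X: inherits non-unit rules of {X} → Sh | hi.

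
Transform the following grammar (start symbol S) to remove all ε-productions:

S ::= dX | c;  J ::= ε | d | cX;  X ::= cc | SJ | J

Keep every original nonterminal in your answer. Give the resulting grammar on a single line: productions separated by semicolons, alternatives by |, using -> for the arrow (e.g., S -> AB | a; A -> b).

Nullable set: {J, X}.
S -> dX: X nullable, giving d | dX.
Drop J -> ε.
J -> cX: X nullable, giving c | cX.
X -> J: J nullable, giving J.
X -> SJ: J nullable, giving S | SJ.
Unchanged (no nullable symbols): S -> c; J -> d; X -> cc.

S -> c | d | dX; J -> c | d | cX; X -> J | S | SJ | cc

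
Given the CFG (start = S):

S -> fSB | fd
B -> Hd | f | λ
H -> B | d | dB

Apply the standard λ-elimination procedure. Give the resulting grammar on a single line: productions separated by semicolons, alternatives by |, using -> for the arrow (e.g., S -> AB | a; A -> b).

S -> fS | fd | fSB; B -> d | f | Hd; H -> B | d | dB

Nullable set: {B, H}.
S -> fSB: B nullable, giving fS | fSB.
Drop B -> λ.
B -> Hd: H nullable, giving Hd | d.
H -> B: B nullable, giving B.
H -> dB: B nullable, giving d | dB.
Unchanged (no nullable symbols): S -> fd; B -> f; H -> d.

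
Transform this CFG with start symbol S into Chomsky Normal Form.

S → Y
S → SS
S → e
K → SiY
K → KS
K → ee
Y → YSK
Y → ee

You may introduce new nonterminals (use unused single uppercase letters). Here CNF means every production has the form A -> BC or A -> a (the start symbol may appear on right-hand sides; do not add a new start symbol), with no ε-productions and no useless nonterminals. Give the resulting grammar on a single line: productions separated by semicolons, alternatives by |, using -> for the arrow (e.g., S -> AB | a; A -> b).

S -> e | BB | SS | YD; A -> i; B -> e; C -> AY; D -> SK; E -> SK; K -> BB | KS | SC; Y -> BB | YE

No ε-productions.
After unit-elimination: S -> e | SS | ee | YSK; K -> KS | ee | SiY; Y -> ee | YSK.
TERM: introduce B -> e, A -> i and substitute in every rule of length ≥2.
BIN: K -> SAY becomes K -> SC, C -> AY; S -> YSK becomes S -> YD, D -> SK; Y -> YSK becomes Y -> YE, E -> SK.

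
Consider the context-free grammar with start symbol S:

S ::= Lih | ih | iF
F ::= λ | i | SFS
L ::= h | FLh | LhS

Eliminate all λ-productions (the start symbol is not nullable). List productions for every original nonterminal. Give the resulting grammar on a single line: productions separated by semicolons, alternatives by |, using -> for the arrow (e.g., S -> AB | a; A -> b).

Nullable set: {F}.
S -> iF: F nullable, giving i | iF.
Drop F -> λ.
F -> SFS: F nullable, giving SFS | SS.
L -> FLh: F nullable, giving FLh | Lh.
Unchanged (no nullable symbols): S -> Lih; S -> ih; F -> i; L -> LhS; L -> h.

S -> i | iF | ih | Lih; F -> i | SS | SFS; L -> h | Lh | FLh | LhS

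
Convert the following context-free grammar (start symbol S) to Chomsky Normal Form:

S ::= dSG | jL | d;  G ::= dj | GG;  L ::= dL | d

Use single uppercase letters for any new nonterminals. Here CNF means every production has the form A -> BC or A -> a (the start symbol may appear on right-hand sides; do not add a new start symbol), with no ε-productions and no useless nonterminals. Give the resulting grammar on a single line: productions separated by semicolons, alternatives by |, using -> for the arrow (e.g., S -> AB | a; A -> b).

S -> d | AC | BL; A -> d; B -> j; C -> SG; G -> AB | GG; L -> d | AL

No ε-productions.
No unit productions to eliminate.
TERM: introduce A -> d, B -> j and substitute in every rule of length ≥2.
BIN: S -> ASG becomes S -> AC, C -> SG.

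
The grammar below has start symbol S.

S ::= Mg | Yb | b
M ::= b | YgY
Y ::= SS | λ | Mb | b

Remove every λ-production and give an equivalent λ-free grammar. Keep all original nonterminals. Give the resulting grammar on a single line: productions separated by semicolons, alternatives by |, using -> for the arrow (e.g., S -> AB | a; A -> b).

Nullable set: {Y}.
S -> Yb: Y nullable, giving Yb | b.
M -> YgY: Y, Y nullable, giving Yg | YgY | g | gY.
Drop Y -> λ.
Unchanged (no nullable symbols): S -> Mg; S -> b; M -> b; Y -> Mb; Y -> SS; Y -> b.

S -> b | Mg | Yb; M -> b | g | Yg | gY | YgY; Y -> b | Mb | SS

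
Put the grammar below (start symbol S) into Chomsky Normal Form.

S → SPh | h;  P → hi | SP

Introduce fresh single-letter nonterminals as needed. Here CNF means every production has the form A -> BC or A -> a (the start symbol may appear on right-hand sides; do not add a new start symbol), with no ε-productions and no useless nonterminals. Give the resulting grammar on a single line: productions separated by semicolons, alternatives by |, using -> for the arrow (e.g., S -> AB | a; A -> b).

S -> h | SC; A -> h; B -> i; C -> PA; P -> AB | SP

No ε-productions.
No unit productions to eliminate.
TERM: introduce A -> h, B -> i and substitute in every rule of length ≥2.
BIN: S -> SPA becomes S -> SC, C -> PA.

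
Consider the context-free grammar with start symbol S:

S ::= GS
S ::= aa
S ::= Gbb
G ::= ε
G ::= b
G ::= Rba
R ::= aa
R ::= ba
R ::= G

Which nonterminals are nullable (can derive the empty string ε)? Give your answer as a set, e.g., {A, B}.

{G, R}

Directly nullable (have an ε-rule): {G}.
R is nullable via R -> G (every symbol on the right is already known nullable).
Not nullable: S — each has a terminal in every rule's right-hand side or depends on a non-nullable symbol.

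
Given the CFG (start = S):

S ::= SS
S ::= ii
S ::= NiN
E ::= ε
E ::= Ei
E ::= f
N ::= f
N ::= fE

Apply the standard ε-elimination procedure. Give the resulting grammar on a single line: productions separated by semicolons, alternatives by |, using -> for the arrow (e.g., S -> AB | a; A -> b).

S -> SS | ii | NiN; E -> f | i | Ei; N -> f | fE

Nullable set: {E}.
Drop E -> ε.
E -> Ei: E nullable, giving Ei | i.
N -> fE: E nullable, giving f | fE.
Unchanged (no nullable symbols): S -> NiN; S -> SS; S -> ii; E -> f; N -> f.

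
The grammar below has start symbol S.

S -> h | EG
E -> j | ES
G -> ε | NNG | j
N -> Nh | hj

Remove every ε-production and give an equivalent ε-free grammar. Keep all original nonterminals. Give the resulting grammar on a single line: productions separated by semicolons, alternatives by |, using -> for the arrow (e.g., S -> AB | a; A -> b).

S -> E | h | EG; E -> j | ES; G -> j | NN | NNG; N -> Nh | hj

Nullable set: {G}.
S -> EG: G nullable, giving E | EG.
Drop G -> ε.
G -> NNG: G nullable, giving NN | NNG.
Unchanged (no nullable symbols): S -> h; E -> ES; E -> j; G -> j; N -> Nh; N -> hj.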